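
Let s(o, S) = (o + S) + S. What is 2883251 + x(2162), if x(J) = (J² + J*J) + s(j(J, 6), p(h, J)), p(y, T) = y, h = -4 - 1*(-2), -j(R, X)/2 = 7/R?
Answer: 13222505528/1081 ≈ 1.2232e+7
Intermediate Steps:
j(R, X) = -14/R
h = -2 (h = -4 + 2 = -2)
s(o, S) = o + 2*S (s(o, S) = (S + o) + S = o + 2*S)
x(J) = -4 - 14/J + 2*J² (x(J) = (J² + J*J) + (-14/J + 2*(-2)) = (J² + J²) + (-14/J - 4) = 2*J² + (-4 - 14/J) = -4 - 14/J + 2*J²)
2883251 + x(2162) = 2883251 + (-4 - 14/2162 + 2*2162²) = 2883251 + (-4 - 14*1/2162 + 2*4674244) = 2883251 + (-4 - 7/1081 + 9348488) = 2883251 + 10105711197/1081 = 13222505528/1081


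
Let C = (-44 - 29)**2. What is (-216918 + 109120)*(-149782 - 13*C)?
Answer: 23614122082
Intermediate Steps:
C = 5329 (C = (-73)**2 = 5329)
(-216918 + 109120)*(-149782 - 13*C) = (-216918 + 109120)*(-149782 - 13*5329) = -107798*(-149782 - 69277) = -107798*(-219059) = 23614122082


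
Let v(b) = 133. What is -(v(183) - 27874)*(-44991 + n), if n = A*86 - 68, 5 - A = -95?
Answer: -1011409119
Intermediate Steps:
A = 100 (A = 5 - 1*(-95) = 5 + 95 = 100)
n = 8532 (n = 100*86 - 68 = 8600 - 68 = 8532)
-(v(183) - 27874)*(-44991 + n) = -(133 - 27874)*(-44991 + 8532) = -(-27741)*(-36459) = -1*1011409119 = -1011409119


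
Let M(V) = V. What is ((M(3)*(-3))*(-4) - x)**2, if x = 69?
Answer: 1089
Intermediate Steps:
((M(3)*(-3))*(-4) - x)**2 = ((3*(-3))*(-4) - 1*69)**2 = (-9*(-4) - 69)**2 = (36 - 69)**2 = (-33)**2 = 1089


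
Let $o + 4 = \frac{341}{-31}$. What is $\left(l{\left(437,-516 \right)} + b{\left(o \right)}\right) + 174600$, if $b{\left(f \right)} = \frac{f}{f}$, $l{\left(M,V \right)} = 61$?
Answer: $174662$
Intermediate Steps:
$o = -15$ ($o = -4 + \frac{341}{-31} = -4 + 341 \left(- \frac{1}{31}\right) = -4 - 11 = -15$)
$b{\left(f \right)} = 1$
$\left(l{\left(437,-516 \right)} + b{\left(o \right)}\right) + 174600 = \left(61 + 1\right) + 174600 = 62 + 174600 = 174662$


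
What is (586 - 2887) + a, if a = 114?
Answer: -2187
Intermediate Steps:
(586 - 2887) + a = (586 - 2887) + 114 = -2301 + 114 = -2187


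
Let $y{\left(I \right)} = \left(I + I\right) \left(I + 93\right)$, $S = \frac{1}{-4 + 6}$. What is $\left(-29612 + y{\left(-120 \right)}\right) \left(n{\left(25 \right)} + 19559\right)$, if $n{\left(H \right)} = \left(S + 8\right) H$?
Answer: $-457354338$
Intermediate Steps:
$S = \frac{1}{2} \approx 0.5$
$y{\left(I \right)} = 2 I \left(93 + I\right)$
$n{\left(H \right)} = \frac{17 H}{2}$ ($n{\left(H \right)} = \left(\frac{1}{2} + 8\right) H = \frac{17 H}{2}$)
$\left(-29612 + y{\left(-120 \right)}\right) \left(n{\left(25 \right)} + 19559\right) = \left(-29612 + 2 \left(-120\right) \left(93 - 120\right)\right) \left(\frac{17}{2} \cdot 25 + 19559\right) = \left(-29612 + 2 \left(-120\right) \left(-27\right)\right) \left(\frac{425}{2} + 19559\right) = \left(-29612 + 6480\right) \frac{39543}{2} = \left(-23132\right) \frac{39543}{2} = -457354338$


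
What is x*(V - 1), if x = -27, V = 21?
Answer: -540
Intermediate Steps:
x*(V - 1) = -27*(21 - 1) = -27*20 = -540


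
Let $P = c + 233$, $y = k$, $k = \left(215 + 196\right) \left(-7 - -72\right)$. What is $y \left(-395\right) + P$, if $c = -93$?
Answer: $-10552285$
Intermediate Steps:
$k = 26715$ ($k = 411 \left(-7 + 72\right) = 411 \cdot 65 = 26715$)
$y = 26715$
$P = 140$ ($P = -93 + 233 = 140$)
$y \left(-395\right) + P = 26715 \left(-395\right) + 140 = -10552425 + 140 = -10552285$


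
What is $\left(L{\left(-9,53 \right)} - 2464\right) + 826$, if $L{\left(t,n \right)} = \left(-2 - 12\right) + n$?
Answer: $-1599$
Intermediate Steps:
$L{\left(t,n \right)} = -14 + n$
$\left(L{\left(-9,53 \right)} - 2464\right) + 826 = \left(\left(-14 + 53\right) - 2464\right) + 826 = \left(39 - 2464\right) + 826 = -2425 + 826 = -1599$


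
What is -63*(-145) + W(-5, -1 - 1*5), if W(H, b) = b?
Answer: 9129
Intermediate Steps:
-63*(-145) + W(-5, -1 - 1*5) = -63*(-145) + (-1 - 1*5) = 9135 + (-1 - 5) = 9135 - 6 = 9129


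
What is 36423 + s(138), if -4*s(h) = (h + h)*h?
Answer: 26901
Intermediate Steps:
s(h) = -h²/2 (s(h) = -(h + h)*h/4 = -2*h*h/4 = -h²/2)
36423 + s(138) = 36423 - ½*138² = 36423 - ½*19044 = 36423 - 9522 = 26901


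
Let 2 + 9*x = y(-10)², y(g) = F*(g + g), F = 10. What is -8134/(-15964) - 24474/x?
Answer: -797745673/159632018 ≈ -4.9974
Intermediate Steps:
y(g) = 20*g (y(g) = 10*(g + g) = 10*(2*g) = 20*g)
x = 39998/9 (x = -2/9 + (20*(-10))²/9 = -2/9 + (⅑)*(-200)² = -2/9 + (⅑)*40000 = -2/9 + 40000/9 = 39998/9 ≈ 4444.2)
-8134/(-15964) - 24474/x = -8134/(-15964) - 24474/39998/9 = -8134*(-1/15964) - 24474*9/39998 = 4067/7982 - 110133/19999 = -797745673/159632018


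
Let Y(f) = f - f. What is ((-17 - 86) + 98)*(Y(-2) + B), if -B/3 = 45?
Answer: 675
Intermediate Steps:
B = -135 (B = -3*45 = -135)
Y(f) = 0
((-17 - 86) + 98)*(Y(-2) + B) = ((-17 - 86) + 98)*(0 - 135) = (-103 + 98)*(-135) = -5*(-135) = 675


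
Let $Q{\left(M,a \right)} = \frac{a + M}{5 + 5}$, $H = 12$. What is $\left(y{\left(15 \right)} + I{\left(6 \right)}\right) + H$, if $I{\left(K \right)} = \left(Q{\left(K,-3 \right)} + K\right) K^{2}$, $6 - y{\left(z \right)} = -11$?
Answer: $\frac{1279}{5} \approx 255.8$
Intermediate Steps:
$y{\left(z \right)} = 17$ ($y{\left(z \right)} = 6 - -11 = 6 + 11 = 17$)
$Q{\left(M,a \right)} = \frac{M}{10} + \frac{a}{10}$ ($Q{\left(M,a \right)} = \frac{M + a}{10} = \left(M + a\right) \frac{1}{10} = \frac{M}{10} + \frac{a}{10}$)
$I{\left(K \right)} = K^{2} \left(- \frac{3}{10} + \frac{11 K}{10}\right)$ ($I{\left(K \right)} = \left(\left(\frac{K}{10} + \frac{1}{10} \left(-3\right)\right) + K\right) K^{2} = \left(\left(\frac{K}{10} - \frac{3}{10}\right) + K\right) K^{2} = \left(\left(- \frac{3}{10} + \frac{K}{10}\right) + K\right) K^{2} = \left(- \frac{3}{10} + \frac{11 K}{10}\right) K^{2} = K^{2} \left(- \frac{3}{10} + \frac{11 K}{10}\right)$)
$\left(y{\left(15 \right)} + I{\left(6 \right)}\right) + H = \left(17 + \frac{6^{2} \left(-3 + 11 \cdot 6\right)}{10}\right) + 12 = \left(17 + \frac{1}{10} \cdot 36 \left(-3 + 66\right)\right) + 12 = \left(17 + \frac{1}{10} \cdot 36 \cdot 63\right) + 12 = \left(17 + \frac{1134}{5}\right) + 12 = \frac{1219}{5} + 12 = \frac{1279}{5}$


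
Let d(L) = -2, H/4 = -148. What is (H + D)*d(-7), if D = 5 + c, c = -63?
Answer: 1300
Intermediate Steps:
H = -592 (H = 4*(-148) = -592)
D = -58 (D = 5 - 63 = -58)
(H + D)*d(-7) = (-592 - 58)*(-2) = -650*(-2) = 1300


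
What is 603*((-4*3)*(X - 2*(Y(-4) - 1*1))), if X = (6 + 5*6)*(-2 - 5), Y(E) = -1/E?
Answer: 1812618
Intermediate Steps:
X = -252 (X = (6 + 30)*(-7) = 36*(-7) = -252)
603*((-4*3)*(X - 2*(Y(-4) - 1*1))) = 603*((-4*3)*(-252 - 2*(-1/(-4) - 1*1))) = 603*(-12*(-252 - 2*(-1*(-1/4) - 1))) = 603*(-12*(-252 - 2*(1/4 - 1))) = 603*(-12*(-252 - 2*(-3/4))) = 603*(-12*(-252 + 3/2)) = 603*(-12*(-501/2)) = 603*3006 = 1812618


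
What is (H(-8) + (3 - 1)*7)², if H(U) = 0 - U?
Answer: 484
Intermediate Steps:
H(U) = -U
(H(-8) + (3 - 1)*7)² = (-1*(-8) + (3 - 1)*7)² = (8 + 2*7)² = (8 + 14)² = 22² = 484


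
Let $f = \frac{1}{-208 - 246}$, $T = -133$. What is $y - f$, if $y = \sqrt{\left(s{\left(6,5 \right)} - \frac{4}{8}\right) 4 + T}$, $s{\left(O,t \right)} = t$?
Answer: $\frac{1}{454} + i \sqrt{115} \approx 0.0022026 + 10.724 i$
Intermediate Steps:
$f = - \frac{1}{454}$ ($f = \frac{1}{-454} = - \frac{1}{454} \approx -0.0022026$)
$y = i \sqrt{115}$ ($y = \sqrt{\left(5 - \frac{4}{8}\right) 4 - 133} = \sqrt{\left(5 - \frac{1}{2}\right) 4 - 133} = \sqrt{\frac{9}{2} \cdot 4 - 133} = \sqrt{18 - 133} = \sqrt{-115} = i \sqrt{115} \approx 10.724 i$)
$y - f = i \sqrt{115} - - \frac{1}{454} = i \sqrt{115} + \frac{1}{454} = \frac{1}{454} + i \sqrt{115}$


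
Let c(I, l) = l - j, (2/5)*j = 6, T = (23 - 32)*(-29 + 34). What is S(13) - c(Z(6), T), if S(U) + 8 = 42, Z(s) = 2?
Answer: 94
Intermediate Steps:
T = -45 (T = -9*5 = -45)
S(U) = 34 (S(U) = -8 + 42 = 34)
j = 15 (j = (5/2)*6 = 15)
c(I, l) = -15 + l (c(I, l) = l - 1*15 = l - 15 = -15 + l)
S(13) - c(Z(6), T) = 34 - (-15 - 45) = 34 - 1*(-60) = 34 + 60 = 94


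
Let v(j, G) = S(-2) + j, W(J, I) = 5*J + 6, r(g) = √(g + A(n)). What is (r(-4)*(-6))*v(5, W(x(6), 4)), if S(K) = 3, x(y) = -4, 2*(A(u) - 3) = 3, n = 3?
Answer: -24*√2 ≈ -33.941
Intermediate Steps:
A(u) = 9/2 (A(u) = 3 + (½)*3 = 3 + 3/2 = 9/2)
r(g) = √(9/2 + g) (r(g) = √(g + 9/2) = √(9/2 + g))
W(J, I) = 6 + 5*J
v(j, G) = 3 + j
(r(-4)*(-6))*v(5, W(x(6), 4)) = ((√(18 + 4*(-4))/2)*(-6))*(3 + 5) = ((√(18 - 16)/2)*(-6))*8 = ((√2/2)*(-6))*8 = -3*√2*8 = -24*√2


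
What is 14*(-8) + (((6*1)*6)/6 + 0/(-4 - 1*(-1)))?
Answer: -106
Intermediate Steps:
14*(-8) + (((6*1)*6)/6 + 0/(-4 - 1*(-1))) = -112 + ((6*6)*(⅙) + 0/(-4 + 1)) = -112 + (36*(⅙) + 0/(-3)) = -112 + (6 + 0*(-⅓)) = -112 + (6 + 0) = -112 + 6 = -106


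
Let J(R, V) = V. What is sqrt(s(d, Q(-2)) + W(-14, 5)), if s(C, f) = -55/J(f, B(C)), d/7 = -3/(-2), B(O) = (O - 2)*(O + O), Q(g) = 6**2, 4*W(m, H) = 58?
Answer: sqrt(7234962)/714 ≈ 3.7672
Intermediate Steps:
W(m, H) = 29/2 (W(m, H) = (1/4)*58 = 29/2)
Q(g) = 36
B(O) = 2*O*(-2 + O) (B(O) = (-2 + O)*(2*O) = 2*O*(-2 + O))
d = 21/2 (d = 7*(-3/(-2)) = 7*(-3*(-1/2)) = 7*(3/2) = 21/2 ≈ 10.500)
s(C, f) = -55/(2*C*(-2 + C)) (s(C, f) = -55*1/(2*C*(-2 + C)) = -55/(2*C*(-2 + C)))
sqrt(s(d, Q(-2)) + W(-14, 5)) = sqrt(-55/(2*21/2*(-2 + 21/2)) + 29/2) = sqrt(-55/2*2/21/17/2 + 29/2) = sqrt(-55/2*2/21*2/17 + 29/2) = sqrt(-110/357 + 29/2) = sqrt(10133/714) = sqrt(7234962)/714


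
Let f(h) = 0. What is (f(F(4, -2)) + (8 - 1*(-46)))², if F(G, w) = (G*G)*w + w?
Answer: 2916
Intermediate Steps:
F(G, w) = w + w*G² (F(G, w) = G²*w + w = w*G² + w = w + w*G²)
(f(F(4, -2)) + (8 - 1*(-46)))² = (0 + (8 - 1*(-46)))² = (0 + (8 + 46))² = (0 + 54)² = 54² = 2916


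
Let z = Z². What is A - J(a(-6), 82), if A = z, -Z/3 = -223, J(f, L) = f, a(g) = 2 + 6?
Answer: 447553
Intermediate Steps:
a(g) = 8
Z = 669 (Z = -3*(-223) = 669)
z = 447561 (z = 669² = 447561)
A = 447561
A - J(a(-6), 82) = 447561 - 1*8 = 447561 - 8 = 447553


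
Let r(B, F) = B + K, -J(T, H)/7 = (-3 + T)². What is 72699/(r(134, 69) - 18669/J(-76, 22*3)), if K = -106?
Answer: 453714459/177415 ≈ 2557.4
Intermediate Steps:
J(T, H) = -7*(-3 + T)²
r(B, F) = -106 + B (r(B, F) = B - 106 = -106 + B)
72699/(r(134, 69) - 18669/J(-76, 22*3)) = 72699/((-106 + 134) - 18669/((-7*(-3 - 76)²))) = 72699/(28 - 18669/((-7*(-79)²))) = 72699/(28 - 18669/((-7*6241))) = 72699/(28 - 18669/(-43687)) = 72699/(28 - 18669*(-1)/43687) = 72699/(28 - 1*(-2667/6241)) = 72699/(28 + 2667/6241) = 72699/(177415/6241) = 72699*(6241/177415) = 453714459/177415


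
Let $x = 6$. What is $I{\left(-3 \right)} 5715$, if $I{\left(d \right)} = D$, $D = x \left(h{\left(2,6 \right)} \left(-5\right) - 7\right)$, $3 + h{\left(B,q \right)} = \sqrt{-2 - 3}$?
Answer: $274320 - 171450 i \sqrt{5} \approx 2.7432 \cdot 10^{5} - 3.8337 \cdot 10^{5} i$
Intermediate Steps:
$h{\left(B,q \right)} = -3 + i \sqrt{5}$ ($h{\left(B,q \right)} = -3 + \sqrt{-2 - 3} = -3 + \sqrt{-5} = -3 + i \sqrt{5}$)
$D = 48 - 30 i \sqrt{5}$ ($D = 6 \left(\left(-3 + i \sqrt{5}\right) \left(-5\right) - 7\right) = 6 \left(\left(15 - 5 i \sqrt{5}\right) - 7\right) = 6 \left(8 - 5 i \sqrt{5}\right) = 48 - 30 i \sqrt{5} \approx 48.0 - 67.082 i$)
$I{\left(d \right)} = 48 - 30 i \sqrt{5}$
$I{\left(-3 \right)} 5715 = \left(48 - 30 i \sqrt{5}\right) 5715 = 274320 - 171450 i \sqrt{5}$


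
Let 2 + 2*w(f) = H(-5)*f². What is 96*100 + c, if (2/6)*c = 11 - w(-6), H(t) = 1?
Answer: 9582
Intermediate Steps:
w(f) = -1 + f²/2 (w(f) = -1 + (1*f²)/2 = -1 + f²/2)
c = -18 (c = 3*(11 - (-1 + (½)*(-6)²)) = 3*(11 - (-1 + (½)*36)) = 3*(11 - (-1 + 18)) = 3*(11 - 1*17) = 3*(11 - 17) = 3*(-6) = -18)
96*100 + c = 96*100 - 18 = 9600 - 18 = 9582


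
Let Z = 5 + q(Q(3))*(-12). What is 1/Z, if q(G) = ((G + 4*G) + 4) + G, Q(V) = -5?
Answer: 1/317 ≈ 0.0031546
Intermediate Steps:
q(G) = 4 + 6*G (q(G) = (5*G + 4) + G = (4 + 5*G) + G = 4 + 6*G)
Z = 317 (Z = 5 + (4 + 6*(-5))*(-12) = 5 + (4 - 30)*(-12) = 5 - 26*(-12) = 5 + 312 = 317)
1/Z = 1/317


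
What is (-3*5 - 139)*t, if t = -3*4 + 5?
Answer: 1078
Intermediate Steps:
t = -7 (t = -12 + 5 = -7)
(-3*5 - 139)*t = (-3*5 - 139)*(-7) = (-15 - 139)*(-7) = -154*(-7) = 1078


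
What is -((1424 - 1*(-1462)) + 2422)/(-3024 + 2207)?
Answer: 5308/817 ≈ 6.4969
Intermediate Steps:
-((1424 - 1*(-1462)) + 2422)/(-3024 + 2207) = -((1424 + 1462) + 2422)/(-817) = -(2886 + 2422)*(-1)/817 = -5308*(-1)/817 = -1*(-5308/817) = 5308/817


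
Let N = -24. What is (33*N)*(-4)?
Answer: 3168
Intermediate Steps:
(33*N)*(-4) = (33*(-24))*(-4) = -792*(-4) = 3168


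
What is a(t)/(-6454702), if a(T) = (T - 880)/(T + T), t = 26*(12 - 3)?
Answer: 323/1510400268 ≈ 2.1385e-7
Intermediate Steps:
t = 234 (t = 26*9 = 234)
a(T) = (-880 + T)/(2*T) (a(T) = (-880 + T)/((2*T)) = (-880 + T)*(1/(2*T)) = (-880 + T)/(2*T))
a(t)/(-6454702) = ((½)*(-880 + 234)/234)/(-6454702) = ((½)*(1/234)*(-646))*(-1/6454702) = -323/234*(-1/6454702) = 323/1510400268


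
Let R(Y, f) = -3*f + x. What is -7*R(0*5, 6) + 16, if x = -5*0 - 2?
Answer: 156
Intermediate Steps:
x = -2 (x = 0 - 2 = -2)
R(Y, f) = -2 - 3*f (R(Y, f) = -3*f - 2 = -2 - 3*f)
-7*R(0*5, 6) + 16 = -7*(-2 - 3*6) + 16 = -7*(-2 - 18) + 16 = -7*(-20) + 16 = 140 + 16 = 156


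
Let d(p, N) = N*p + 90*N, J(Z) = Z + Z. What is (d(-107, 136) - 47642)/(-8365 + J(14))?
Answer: 49954/8337 ≈ 5.9918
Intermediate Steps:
J(Z) = 2*Z
d(p, N) = 90*N + N*p
(d(-107, 136) - 47642)/(-8365 + J(14)) = (136*(90 - 107) - 47642)/(-8365 + 2*14) = (136*(-17) - 47642)/(-8365 + 28) = (-2312 - 47642)/(-8337) = -49954*(-1/8337) = 49954/8337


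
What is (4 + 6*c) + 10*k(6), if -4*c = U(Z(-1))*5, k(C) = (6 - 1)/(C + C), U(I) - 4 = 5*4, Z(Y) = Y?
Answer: -1031/6 ≈ -171.83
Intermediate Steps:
U(I) = 24 (U(I) = 4 + 5*4 = 4 + 20 = 24)
k(C) = 5/(2*C) (k(C) = 5/((2*C)) = 5*(1/(2*C)) = 5/(2*C))
c = -30 (c = -6*5 = -¼*120 = -30)
(4 + 6*c) + 10*k(6) = (4 + 6*(-30)) + 10*((5/2)/6) = (4 - 180) + 10*((5/2)*(⅙)) = -176 + 10*(5/12) = -176 + 25/6 = -1031/6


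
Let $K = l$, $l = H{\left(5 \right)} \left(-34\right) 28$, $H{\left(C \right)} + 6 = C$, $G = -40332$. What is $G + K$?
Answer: $-39380$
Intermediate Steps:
$H{\left(C \right)} = -6 + C$
$l = 952$ ($l = \left(-6 + 5\right) \left(-34\right) 28 = \left(-1\right) \left(-34\right) 28 = 34 \cdot 28 = 952$)
$K = 952$
$G + K = -40332 + 952 = -39380$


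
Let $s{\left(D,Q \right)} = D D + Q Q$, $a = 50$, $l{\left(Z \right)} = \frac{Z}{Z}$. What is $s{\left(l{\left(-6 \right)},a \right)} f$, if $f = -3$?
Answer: $-7503$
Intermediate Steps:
$l{\left(Z \right)} = 1$
$s{\left(D,Q \right)} = D^{2} + Q^{2}$
$s{\left(l{\left(-6 \right)},a \right)} f = \left(1^{2} + 50^{2}\right) \left(-3\right) = \left(1 + 2500\right) \left(-3\right) = 2501 \left(-3\right) = -7503$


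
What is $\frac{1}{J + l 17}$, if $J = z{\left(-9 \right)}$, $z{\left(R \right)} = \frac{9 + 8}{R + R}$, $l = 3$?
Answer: $\frac{18}{901} \approx 0.019978$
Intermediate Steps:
$z{\left(R \right)} = \frac{17}{2 R}$
$J = - \frac{17}{18}$ ($J = \frac{17}{2 \left(-9\right)} = \frac{17}{2} \left(- \frac{1}{9}\right) = - \frac{17}{18} \approx -0.94444$)
$\frac{1}{J + l 17} = \frac{1}{- \frac{17}{18} + 3 \cdot 17} = \frac{1}{- \frac{17}{18} + 51} = \frac{1}{\frac{901}{18}} = \frac{18}{901}$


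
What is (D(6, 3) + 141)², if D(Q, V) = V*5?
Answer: 24336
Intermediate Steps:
D(Q, V) = 5*V
(D(6, 3) + 141)² = (5*3 + 141)² = (15 + 141)² = 156² = 24336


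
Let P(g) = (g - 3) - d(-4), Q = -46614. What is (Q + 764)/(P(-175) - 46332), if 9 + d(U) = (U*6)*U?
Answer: 45850/46597 ≈ 0.98397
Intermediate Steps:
d(U) = -9 + 6*U² (d(U) = -9 + (U*6)*U = -9 + (6*U)*U = -9 + 6*U²)
P(g) = -90 + g (P(g) = (g - 3) - (-9 + 6*(-4)²) = (-3 + g) - (-9 + 6*16) = (-3 + g) - (-9 + 96) = (-3 + g) - 1*87 = (-3 + g) - 87 = -90 + g)
(Q + 764)/(P(-175) - 46332) = (-46614 + 764)/((-90 - 175) - 46332) = -45850/(-265 - 46332) = -45850/(-46597) = -45850*(-1/46597) = 45850/46597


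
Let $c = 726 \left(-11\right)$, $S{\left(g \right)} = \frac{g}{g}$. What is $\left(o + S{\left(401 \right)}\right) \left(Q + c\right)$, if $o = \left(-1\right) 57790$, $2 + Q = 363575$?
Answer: $-20549017143$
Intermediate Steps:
$Q = 363573$ ($Q = -2 + 363575 = 363573$)
$S{\left(g \right)} = 1$
$o = -57790$
$c = -7986$
$\left(o + S{\left(401 \right)}\right) \left(Q + c\right) = \left(-57790 + 1\right) \left(363573 - 7986\right) = \left(-57789\right) 355587 = -20549017143$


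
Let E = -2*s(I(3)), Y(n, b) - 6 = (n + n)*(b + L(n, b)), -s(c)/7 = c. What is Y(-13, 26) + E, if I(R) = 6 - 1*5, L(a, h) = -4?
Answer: -552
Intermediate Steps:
I(R) = 1 (I(R) = 6 - 5 = 1)
s(c) = -7*c
Y(n, b) = 6 + 2*n*(-4 + b) (Y(n, b) = 6 + (n + n)*(b - 4) = 6 + (2*n)*(-4 + b) = 6 + 2*n*(-4 + b))
E = 14 (E = -(-14) = -2*(-7) = 14)
Y(-13, 26) + E = (6 - 8*(-13) + 2*26*(-13)) + 14 = (6 + 104 - 676) + 14 = -566 + 14 = -552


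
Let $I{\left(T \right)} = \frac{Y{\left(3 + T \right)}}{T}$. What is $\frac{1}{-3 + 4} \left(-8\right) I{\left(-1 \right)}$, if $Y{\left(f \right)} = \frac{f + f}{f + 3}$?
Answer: $\frac{32}{5} \approx 6.4$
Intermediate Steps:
$Y{\left(f \right)} = \frac{2 f}{3 + f}$
$I{\left(T \right)} = \frac{2 \left(3 + T\right)}{T \left(6 + T\right)}$ ($I{\left(T \right)} = \frac{2 \left(3 + T\right) \frac{1}{3 + \left(3 + T\right)}}{T} = \frac{2 \left(3 + T\right) \frac{1}{6 + T}}{T} = \frac{2 \frac{1}{6 + T} \left(3 + T\right)}{T} = \frac{2 \left(3 + T\right)}{T \left(6 + T\right)}$)
$\frac{1}{-3 + 4} \left(-8\right) I{\left(-1 \right)} = \frac{1}{-3 + 4} \left(-8\right) \frac{2 \left(3 - 1\right)}{\left(-1\right) \left(6 - 1\right)} = 1^{-1} \left(-8\right) 2 \left(-1\right) \frac{1}{5} \cdot 2 = 1 \left(-8\right) 2 \left(-1\right) \frac{1}{5} \cdot 2 = \left(-8\right) \left(- \frac{4}{5}\right) = \frac{32}{5}$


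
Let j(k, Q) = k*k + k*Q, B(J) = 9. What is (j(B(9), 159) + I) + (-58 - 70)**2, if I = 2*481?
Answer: 18858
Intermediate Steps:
j(k, Q) = k**2 + Q*k
I = 962
(j(B(9), 159) + I) + (-58 - 70)**2 = (9*(159 + 9) + 962) + (-58 - 70)**2 = (9*168 + 962) + (-128)**2 = (1512 + 962) + 16384 = 2474 + 16384 = 18858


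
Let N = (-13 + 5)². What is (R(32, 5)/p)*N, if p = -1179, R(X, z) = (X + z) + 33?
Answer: -4480/1179 ≈ -3.7998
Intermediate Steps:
R(X, z) = 33 + X + z
N = 64 (N = (-8)² = 64)
(R(32, 5)/p)*N = ((33 + 32 + 5)/(-1179))*64 = (70*(-1/1179))*64 = -70/1179*64 = -4480/1179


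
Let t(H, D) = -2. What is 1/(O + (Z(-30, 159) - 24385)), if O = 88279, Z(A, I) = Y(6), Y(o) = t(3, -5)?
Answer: 1/63892 ≈ 1.5651e-5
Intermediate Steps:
Y(o) = -2
Z(A, I) = -2
1/(O + (Z(-30, 159) - 24385)) = 1/(88279 + (-2 - 24385)) = 1/(88279 - 24387) = 1/63892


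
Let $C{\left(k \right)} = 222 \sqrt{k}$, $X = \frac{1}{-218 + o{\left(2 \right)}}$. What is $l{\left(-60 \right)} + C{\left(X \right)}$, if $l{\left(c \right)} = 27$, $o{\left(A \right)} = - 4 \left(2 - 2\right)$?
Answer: $27 + \frac{111 i \sqrt{218}}{109} \approx 27.0 + 15.036 i$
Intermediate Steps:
$o{\left(A \right)} = 0$ ($o{\left(A \right)} = \left(-4\right) 0 = 0$)
$X = - \frac{1}{218}$ ($X = \frac{1}{-218 + 0} = \frac{1}{-218} = - \frac{1}{218} \approx -0.0045872$)
$l{\left(-60 \right)} + C{\left(X \right)} = 27 + 222 \sqrt{- \frac{1}{218}} = 27 + 222 \frac{i \sqrt{218}}{218} = 27 + \frac{111 i \sqrt{218}}{109}$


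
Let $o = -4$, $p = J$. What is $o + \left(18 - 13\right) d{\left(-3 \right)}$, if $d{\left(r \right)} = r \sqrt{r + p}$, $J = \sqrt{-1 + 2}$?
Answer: $-4 - 15 i \sqrt{2} \approx -4.0 - 21.213 i$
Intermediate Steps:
$J = 1$ ($J = \sqrt{1} = 1$)
$p = 1$
$d{\left(r \right)} = r \sqrt{1 + r}$ ($d{\left(r \right)} = r \sqrt{r + 1} = r \sqrt{1 + r}$)
$o + \left(18 - 13\right) d{\left(-3 \right)} = -4 + \left(18 - 13\right) \left(- 3 \sqrt{1 - 3}\right) = -4 + 5 \left(- 3 \sqrt{-2}\right) = -4 + 5 \left(- 3 i \sqrt{2}\right) = -4 - 15 i \sqrt{2}$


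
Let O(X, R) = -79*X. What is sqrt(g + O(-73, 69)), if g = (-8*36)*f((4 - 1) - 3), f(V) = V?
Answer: sqrt(5767) ≈ 75.941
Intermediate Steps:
g = 0 (g = (-8*36)*((4 - 1) - 3) = -288*(3 - 3) = -288*0 = 0)
sqrt(g + O(-73, 69)) = sqrt(0 - 79*(-73)) = sqrt(0 + 5767) = sqrt(5767)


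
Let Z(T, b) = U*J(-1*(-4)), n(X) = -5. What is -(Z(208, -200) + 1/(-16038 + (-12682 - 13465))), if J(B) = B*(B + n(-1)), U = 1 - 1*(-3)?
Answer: 674961/42185 ≈ 16.000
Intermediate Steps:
U = 4 (U = 1 + 3 = 4)
J(B) = B*(-5 + B) (J(B) = B*(B - 5) = B*(-5 + B))
Z(T, b) = -16 (Z(T, b) = 4*((-1*(-4))*(-5 - 1*(-4))) = 4*(4*(-5 + 4)) = 4*(4*(-1)) = 4*(-4) = -16)
-(Z(208, -200) + 1/(-16038 + (-12682 - 13465))) = -(-16 + 1/(-16038 + (-12682 - 13465))) = -(-16 + 1/(-16038 - 26147)) = -(-16 + 1/(-42185)) = -(-16 - 1/42185) = -1*(-674961/42185) = 674961/42185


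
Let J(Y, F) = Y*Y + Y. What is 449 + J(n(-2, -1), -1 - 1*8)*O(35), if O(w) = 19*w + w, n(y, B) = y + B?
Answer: 4649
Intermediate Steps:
n(y, B) = B + y
J(Y, F) = Y + Y**2 (J(Y, F) = Y**2 + Y = Y + Y**2)
O(w) = 20*w
449 + J(n(-2, -1), -1 - 1*8)*O(35) = 449 + ((-1 - 2)*(1 + (-1 - 2)))*(20*35) = 449 - 3*(1 - 3)*700 = 449 - 3*(-2)*700 = 449 + 6*700 = 449 + 4200 = 4649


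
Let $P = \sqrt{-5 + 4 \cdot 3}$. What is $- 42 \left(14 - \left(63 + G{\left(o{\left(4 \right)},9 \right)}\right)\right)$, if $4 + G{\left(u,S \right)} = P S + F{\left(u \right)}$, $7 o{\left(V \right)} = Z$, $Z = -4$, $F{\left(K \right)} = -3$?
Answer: $1764 + 378 \sqrt{7} \approx 2764.1$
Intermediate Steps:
$P = \sqrt{7}$ ($P = \sqrt{-5 + 12} = \sqrt{7} \approx 2.6458$)
$o{\left(V \right)} = - \frac{4}{7}$ ($o{\left(V \right)} = \frac{1}{7} \left(-4\right) = - \frac{4}{7}$)
$G{\left(u,S \right)} = -7 + S \sqrt{7}$ ($G{\left(u,S \right)} = -4 + \left(\sqrt{7} S - 3\right) = -4 + \left(S \sqrt{7} - 3\right) = -4 + \left(-3 + S \sqrt{7}\right) = -7 + S \sqrt{7}$)
$- 42 \left(14 - \left(63 + G{\left(o{\left(4 \right)},9 \right)}\right)\right) = - 42 \left(14 - \left(56 + 9 \sqrt{7}\right)\right) = - 42 \left(-42 - 9 \sqrt{7}\right) = 1764 + 378 \sqrt{7}$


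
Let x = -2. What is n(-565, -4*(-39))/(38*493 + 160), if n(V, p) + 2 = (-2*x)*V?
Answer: -377/3149 ≈ -0.11972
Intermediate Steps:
n(V, p) = -2 + 4*V (n(V, p) = -2 + (-2*(-2))*V = -2 + 4*V)
n(-565, -4*(-39))/(38*493 + 160) = (-2 + 4*(-565))/(38*493 + 160) = (-2 - 2260)/(18734 + 160) = -2262/18894 = -2262*1/18894 = -377/3149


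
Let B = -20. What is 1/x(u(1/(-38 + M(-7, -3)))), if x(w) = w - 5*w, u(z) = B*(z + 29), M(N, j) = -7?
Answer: 9/20864 ≈ 0.00043136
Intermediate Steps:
u(z) = -580 - 20*z (u(z) = -20*(z + 29) = -20*(29 + z) = -580 - 20*z)
x(w) = -4*w
1/x(u(1/(-38 + M(-7, -3)))) = 1/(-4*(-580 - 20/(-38 - 7))) = 1/(-4*(-580 - 20/(-45))) = 1/(-4*(-580 - 20*(-1/45))) = 1/(-4*(-580 + 4/9)) = 1/(-4*(-5216/9)) = 1/(20864/9) = 9/20864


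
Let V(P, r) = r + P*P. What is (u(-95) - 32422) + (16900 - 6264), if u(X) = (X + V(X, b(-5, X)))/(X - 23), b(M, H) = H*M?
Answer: -2580153/118 ≈ -21866.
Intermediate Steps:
V(P, r) = r + P²
u(X) = (X² - 4*X)/(-23 + X) (u(X) = (X + (X*(-5) + X²))/(X - 23) = (X + (-5*X + X²))/(-23 + X) = (X + (X² - 5*X))/(-23 + X) = (X² - 4*X)/(-23 + X))
(u(-95) - 32422) + (16900 - 6264) = (-95*(-4 - 95)/(-23 - 95) - 32422) + (16900 - 6264) = (-95*(-99)/(-118) - 32422) + 10636 = (-95*(-1/118)*(-99) - 32422) + 10636 = (-9405/118 - 32422) + 10636 = -3835201/118 + 10636 = -2580153/118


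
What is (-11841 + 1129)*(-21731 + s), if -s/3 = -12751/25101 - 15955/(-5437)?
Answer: 10593143036387704/45491379 ≈ 2.3286e+8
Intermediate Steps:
s = -331159268/45491379 (s = -3*(-12751/25101 - 15955/(-5437)) = -3*(-12751*1/25101 - 15955*(-1/5437)) = -3*(-12751/25101 + 15955/5437) = -3*331159268/136474137 = -331159268/45491379 ≈ -7.2796)
(-11841 + 1129)*(-21731 + s) = (-11841 + 1129)*(-21731 - 331159268/45491379) = -10712*(-988904316317/45491379) = 10593143036387704/45491379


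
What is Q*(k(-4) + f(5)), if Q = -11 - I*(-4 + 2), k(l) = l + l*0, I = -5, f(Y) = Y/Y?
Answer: 63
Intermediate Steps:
f(Y) = 1
k(l) = l (k(l) = l + 0 = l)
Q = -21 (Q = -11 - (-5)*(-4 + 2) = -11 - (-5)*(-2) = -11 - 1*10 = -11 - 10 = -21)
Q*(k(-4) + f(5)) = -21*(-4 + 1) = -21*(-3) = 63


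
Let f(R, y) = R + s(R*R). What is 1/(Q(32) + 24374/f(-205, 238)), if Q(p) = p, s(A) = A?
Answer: 20910/681307 ≈ 0.030691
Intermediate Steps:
f(R, y) = R + R**2 (f(R, y) = R + R*R = R + R**2)
1/(Q(32) + 24374/f(-205, 238)) = 1/(32 + 24374/((-205*(1 - 205)))) = 1/(32 + 24374/((-205*(-204)))) = 1/(32 + 24374/41820) = 1/(32 + 24374*(1/41820)) = 1/(32 + 12187/20910) = 1/(681307/20910) = 20910/681307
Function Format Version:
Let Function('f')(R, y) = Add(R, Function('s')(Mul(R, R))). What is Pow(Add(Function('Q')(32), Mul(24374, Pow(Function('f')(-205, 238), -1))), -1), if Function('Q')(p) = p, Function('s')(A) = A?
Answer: Rational(20910, 681307) ≈ 0.030691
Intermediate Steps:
Function('f')(R, y) = Add(R, Pow(R, 2)) (Function('f')(R, y) = Add(R, Mul(R, R)) = Add(R, Pow(R, 2)))
Pow(Add(Function('Q')(32), Mul(24374, Pow(Function('f')(-205, 238), -1))), -1) = Pow(Add(32, Mul(24374, Pow(Mul(-205, Add(1, -205)), -1))), -1) = Pow(Add(32, Mul(24374, Pow(Mul(-205, -204), -1))), -1) = Pow(Add(32, Mul(24374, Pow(41820, -1))), -1) = Pow(Add(32, Mul(24374, Rational(1, 41820))), -1) = Pow(Add(32, Rational(12187, 20910)), -1) = Pow(Rational(681307, 20910), -1) = Rational(20910, 681307)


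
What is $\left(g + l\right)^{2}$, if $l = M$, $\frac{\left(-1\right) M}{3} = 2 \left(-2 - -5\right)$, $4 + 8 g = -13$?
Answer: $\frac{25921}{64} \approx 405.02$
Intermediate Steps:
$g = - \frac{17}{8}$ ($g = - \frac{1}{2} + \frac{1}{8} \left(-13\right) = - \frac{1}{2} - \frac{13}{8} = - \frac{17}{8} \approx -2.125$)
$M = -18$ ($M = - 3 \cdot 2 \left(-2 - -5\right) = - 3 \cdot 2 \left(-2 + 5\right) = - 3 \cdot 2 \cdot 3 = \left(-3\right) 6 = -18$)
$l = -18$
$\left(g + l\right)^{2} = \left(- \frac{17}{8} - 18\right)^{2} = \left(- \frac{161}{8}\right)^{2} = \frac{25921}{64}$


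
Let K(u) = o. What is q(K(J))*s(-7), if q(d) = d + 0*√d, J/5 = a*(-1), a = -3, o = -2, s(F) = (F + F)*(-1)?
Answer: -28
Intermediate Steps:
s(F) = -2*F (s(F) = (2*F)*(-1) = -2*F)
J = 15 (J = 5*(-3*(-1)) = 5*3 = 15)
K(u) = -2
q(d) = d (q(d) = d + 0 = d)
q(K(J))*s(-7) = -(-4)*(-7) = -2*14 = -28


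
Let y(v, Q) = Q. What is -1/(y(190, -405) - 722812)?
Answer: 1/723217 ≈ 1.3827e-6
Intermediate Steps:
-1/(y(190, -405) - 722812) = -1/(-405 - 722812) = -1/(-723217) = -1*(-1/723217) = 1/723217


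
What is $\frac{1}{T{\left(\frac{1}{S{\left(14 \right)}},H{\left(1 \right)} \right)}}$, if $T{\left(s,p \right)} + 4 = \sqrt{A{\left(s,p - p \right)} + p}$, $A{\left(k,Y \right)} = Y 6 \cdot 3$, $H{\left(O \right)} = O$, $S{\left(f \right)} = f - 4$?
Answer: $- \frac{1}{3} \approx -0.33333$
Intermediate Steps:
$S{\left(f \right)} = -4 + f$ ($S{\left(f \right)} = f - 4 = -4 + f$)
$A{\left(k,Y \right)} = 18 Y$ ($A{\left(k,Y \right)} = 6 Y 3 = 18 Y$)
$T{\left(s,p \right)} = -4 + \sqrt{p}$ ($T{\left(s,p \right)} = -4 + \sqrt{18 \left(p - p\right) + p} = -4 + \sqrt{18 \cdot 0 + p} = -4 + \sqrt{0 + p} = -4 + \sqrt{p}$)
$\frac{1}{T{\left(\frac{1}{S{\left(14 \right)}},H{\left(1 \right)} \right)}} = \frac{1}{-4 + \sqrt{1}} = \frac{1}{-4 + 1} = \frac{1}{-3} = - \frac{1}{3}$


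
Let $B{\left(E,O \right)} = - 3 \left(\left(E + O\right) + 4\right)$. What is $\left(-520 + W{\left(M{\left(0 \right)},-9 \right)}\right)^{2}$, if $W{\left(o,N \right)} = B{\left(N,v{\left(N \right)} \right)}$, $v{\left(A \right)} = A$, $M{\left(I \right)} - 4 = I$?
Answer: $228484$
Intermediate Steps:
$M{\left(I \right)} = 4 + I$
$B{\left(E,O \right)} = -12 - 3 E - 3 O$ ($B{\left(E,O \right)} = - 3 \left(4 + E + O\right) = -12 - 3 E - 3 O$)
$W{\left(o,N \right)} = -12 - 6 N$ ($W{\left(o,N \right)} = -12 - 3 N - 3 N = -12 - 6 N$)
$\left(-520 + W{\left(M{\left(0 \right)},-9 \right)}\right)^{2} = \left(-520 - -42\right)^{2} = \left(-520 + \left(-12 + 54\right)\right)^{2} = \left(-520 + 42\right)^{2} = \left(-478\right)^{2} = 228484$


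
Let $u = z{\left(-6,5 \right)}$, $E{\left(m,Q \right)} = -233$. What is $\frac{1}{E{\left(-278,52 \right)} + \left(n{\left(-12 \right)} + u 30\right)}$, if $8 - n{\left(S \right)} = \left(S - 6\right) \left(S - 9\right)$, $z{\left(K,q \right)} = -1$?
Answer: $- \frac{1}{633} \approx -0.0015798$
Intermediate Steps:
$u = -1$
$n{\left(S \right)} = 8 - \left(-9 + S\right) \left(-6 + S\right)$ ($n{\left(S \right)} = 8 - \left(S - 6\right) \left(S - 9\right) = 8 - \left(-6 + S\right) \left(-9 + S\right) = 8 - \left(-9 + S\right) \left(-6 + S\right)$)
$\frac{1}{E{\left(-278,52 \right)} + \left(n{\left(-12 \right)} + u 30\right)} = \frac{1}{-233 - 400} = \frac{1}{-633} = - \frac{1}{633}$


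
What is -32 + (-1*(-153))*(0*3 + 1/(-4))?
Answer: -281/4 ≈ -70.250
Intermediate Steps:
-32 + (-1*(-153))*(0*3 + 1/(-4)) = -32 + 153*(0 - ¼) = -32 + 153*(-¼) = -32 - 153/4 = -281/4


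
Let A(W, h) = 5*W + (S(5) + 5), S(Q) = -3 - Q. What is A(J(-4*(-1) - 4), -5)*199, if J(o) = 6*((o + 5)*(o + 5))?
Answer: 148653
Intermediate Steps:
J(o) = 6*(5 + o)² (J(o) = 6*((5 + o)*(5 + o)) = 6*(5 + o)²)
A(W, h) = -3 + 5*W (A(W, h) = 5*W + ((-3 - 1*5) + 5) = 5*W + ((-3 - 5) + 5) = 5*W + (-8 + 5) = 5*W - 3 = -3 + 5*W)
A(J(-4*(-1) - 4), -5)*199 = (-3 + 5*(6*(5 + (-4*(-1) - 4))²))*199 = (-3 + 5*(6*(5 + (4 - 4))²))*199 = (-3 + 5*(6*(5 + 0)²))*199 = (-3 + 5*(6*5²))*199 = (-3 + 5*(6*25))*199 = (-3 + 5*150)*199 = (-3 + 750)*199 = 747*199 = 148653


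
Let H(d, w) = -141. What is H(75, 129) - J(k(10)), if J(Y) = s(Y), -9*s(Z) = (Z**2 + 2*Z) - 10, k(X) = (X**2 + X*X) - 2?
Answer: 38321/9 ≈ 4257.9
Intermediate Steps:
k(X) = -2 + 2*X**2 (k(X) = (X**2 + X**2) - 2 = 2*X**2 - 2 = -2 + 2*X**2)
s(Z) = 10/9 - 2*Z/9 - Z**2/9 (s(Z) = -((Z**2 + 2*Z) - 10)/9 = -(-10 + Z**2 + 2*Z)/9 = 10/9 - 2*Z/9 - Z**2/9)
J(Y) = 10/9 - 2*Y/9 - Y**2/9
H(75, 129) - J(k(10)) = -141 - (10/9 - 2*(-2 + 2*10**2)/9 - (-2 + 2*10**2)**2/9) = -141 - (10/9 - 2*(-2 + 2*100)/9 - (-2 + 2*100)**2/9) = -141 - (10/9 - 2*(-2 + 200)/9 - (-2 + 200)**2/9) = -141 - (10/9 - 2/9*198 - 1/9*198**2) = -141 - (10/9 - 44 - 1/9*39204) = -141 - (10/9 - 44 - 4356) = -141 - 1*(-39590/9) = -141 + 39590/9 = 38321/9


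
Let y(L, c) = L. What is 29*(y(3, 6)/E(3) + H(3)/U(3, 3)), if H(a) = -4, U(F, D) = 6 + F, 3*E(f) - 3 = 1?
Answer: 1885/36 ≈ 52.361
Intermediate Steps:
E(f) = 4/3 (E(f) = 1 + (⅓)*1 = 1 + ⅓ = 4/3)
29*(y(3, 6)/E(3) + H(3)/U(3, 3)) = 29*(3/(4/3) - 4/(6 + 3)) = 29*(3*(¾) - 4/9) = 29*(9/4 - 4*⅑) = 29*(9/4 - 4/9) = 29*(65/36) = 1885/36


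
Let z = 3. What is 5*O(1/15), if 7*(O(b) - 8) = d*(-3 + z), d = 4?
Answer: 40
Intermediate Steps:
O(b) = 8 (O(b) = 8 + (4*(-3 + 3))/7 = 8 + (4*0)/7 = 8 + (1/7)*0 = 8 + 0 = 8)
5*O(1/15) = 5*8 = 40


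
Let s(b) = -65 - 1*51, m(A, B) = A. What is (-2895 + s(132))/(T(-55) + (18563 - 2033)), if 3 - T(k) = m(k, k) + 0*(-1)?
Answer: -3011/16588 ≈ -0.18152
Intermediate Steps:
s(b) = -116 (s(b) = -65 - 51 = -116)
T(k) = 3 - k (T(k) = 3 - (k + 0*(-1)) = 3 - (k + 0) = 3 - k)
(-2895 + s(132))/(T(-55) + (18563 - 2033)) = (-2895 - 116)/((3 - 1*(-55)) + (18563 - 2033)) = -3011/((3 + 55) + 16530) = -3011/(58 + 16530) = -3011/16588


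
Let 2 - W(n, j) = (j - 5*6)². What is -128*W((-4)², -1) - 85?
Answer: 122667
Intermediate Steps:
W(n, j) = 2 - (-30 + j)² (W(n, j) = 2 - (j - 5*6)² = 2 - (j - 30)² = 2 - (-30 + j)²)
-128*W((-4)², -1) - 85 = -128*(2 - (-30 - 1)²) - 85 = -128*(2 - 1*(-31)²) - 85 = -128*(2 - 1*961) - 85 = -128*(2 - 961) - 85 = -128*(-959) - 85 = 122752 - 85 = 122667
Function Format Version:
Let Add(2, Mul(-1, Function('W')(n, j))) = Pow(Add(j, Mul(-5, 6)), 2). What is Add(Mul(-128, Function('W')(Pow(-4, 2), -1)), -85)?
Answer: 122667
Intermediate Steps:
Function('W')(n, j) = Add(2, Mul(-1, Pow(Add(-30, j), 2))) (Function('W')(n, j) = Add(2, Mul(-1, Pow(Add(j, Mul(-5, 6)), 2))) = Add(2, Mul(-1, Pow(Add(j, -30), 2))) = Add(2, Mul(-1, Pow(Add(-30, j), 2))))
Add(Mul(-128, Function('W')(Pow(-4, 2), -1)), -85) = Add(Mul(-128, Add(2, Mul(-1, Pow(Add(-30, -1), 2)))), -85) = Add(Mul(-128, Add(2, Mul(-1, Pow(-31, 2)))), -85) = Add(Mul(-128, Add(2, Mul(-1, 961))), -85) = Add(Mul(-128, Add(2, -961)), -85) = Add(Mul(-128, -959), -85) = Add(122752, -85) = 122667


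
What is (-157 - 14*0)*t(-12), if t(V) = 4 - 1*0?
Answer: -628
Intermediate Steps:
t(V) = 4 (t(V) = 4 + 0 = 4)
(-157 - 14*0)*t(-12) = (-157 - 14*0)*4 = (-157 + 0)*4 = -157*4 = -628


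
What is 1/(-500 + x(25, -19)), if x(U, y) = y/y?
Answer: -1/499 ≈ -0.0020040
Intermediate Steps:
x(U, y) = 1
1/(-500 + x(25, -19)) = 1/(-500 + 1) = 1/(-499) = -1/499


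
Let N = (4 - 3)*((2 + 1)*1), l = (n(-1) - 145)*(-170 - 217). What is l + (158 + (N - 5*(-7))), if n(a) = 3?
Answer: 55150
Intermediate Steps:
l = 54954 (l = (3 - 145)*(-170 - 217) = -142*(-387) = 54954)
N = 3 (N = 1*(3*1) = 1*3 = 3)
l + (158 + (N - 5*(-7))) = 54954 + (158 + (3 - 5*(-7))) = 54954 + (158 + (3 + 35)) = 54954 + (158 + 38) = 54954 + 196 = 55150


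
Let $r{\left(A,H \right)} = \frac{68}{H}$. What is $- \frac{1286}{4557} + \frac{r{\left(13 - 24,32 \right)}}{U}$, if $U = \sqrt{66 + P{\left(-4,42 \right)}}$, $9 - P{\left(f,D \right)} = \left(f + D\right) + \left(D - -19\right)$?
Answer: $- \frac{1286}{4557} - \frac{17 i \sqrt{6}}{96} \approx -0.2822 - 0.43376 i$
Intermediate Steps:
$P{\left(f,D \right)} = -10 - f - 2 D$ ($P{\left(f,D \right)} = 9 - \left(\left(f + D\right) + \left(D - -19\right)\right) = 9 - \left(\left(D + f\right) + \left(D + 19\right)\right) = 9 - \left(\left(D + f\right) + \left(19 + D\right)\right) = 9 - \left(19 + f + 2 D\right) = -10 - f - 2 D$)
$U = 2 i \sqrt{6}$ ($U = \sqrt{66 - 90} = \sqrt{-24} = 2 i \sqrt{6} \approx 4.899 i$)
$- \frac{1286}{4557} + \frac{r{\left(13 - 24,32 \right)}}{U} = - \frac{1286}{4557} + \frac{68 \cdot \frac{1}{32}}{2 i \sqrt{6}} = \left(-1286\right) \frac{1}{4557} + 68 \cdot \frac{1}{32} \left(- \frac{i \sqrt{6}}{12}\right) = - \frac{1286}{4557} + \frac{17 \left(- \frac{i \sqrt{6}}{12}\right)}{8} = - \frac{1286}{4557} - \frac{17 i \sqrt{6}}{96}$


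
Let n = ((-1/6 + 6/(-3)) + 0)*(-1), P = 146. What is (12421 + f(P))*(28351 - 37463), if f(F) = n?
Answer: -339599684/3 ≈ -1.1320e+8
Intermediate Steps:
n = 13/6 (n = ((-1*⅙ + 6*(-⅓)) + 0)*(-1) = ((-⅙ - 2) + 0)*(-1) = (-13/6 + 0)*(-1) = -13/6*(-1) = 13/6 ≈ 2.1667)
f(F) = 13/6
(12421 + f(P))*(28351 - 37463) = (12421 + 13/6)*(28351 - 37463) = (74539/6)*(-9112) = -339599684/3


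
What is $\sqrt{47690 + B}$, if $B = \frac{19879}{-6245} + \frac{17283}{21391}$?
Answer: $\frac{6 \sqrt{23639062651683484495}}{133586795} \approx 218.38$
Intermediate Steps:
$B = - \frac{317299354}{133586795}$ ($B = 19879 \left(- \frac{1}{6245}\right) + 17283 \cdot \frac{1}{21391} = - \frac{19879}{6245} + \frac{17283}{21391} = - \frac{317299354}{133586795} \approx -2.3752$)
$\sqrt{47690 + B} = \sqrt{47690 - \frac{317299354}{133586795}} = \sqrt{\frac{6370436954196}{133586795}} = \frac{6 \sqrt{23639062651683484495}}{133586795}$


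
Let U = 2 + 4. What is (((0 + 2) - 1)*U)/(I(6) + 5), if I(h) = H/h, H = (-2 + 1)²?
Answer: 36/31 ≈ 1.1613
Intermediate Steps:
H = 1 (H = (-1)² = 1)
I(h) = 1/h
U = 6
(((0 + 2) - 1)*U)/(I(6) + 5) = (((0 + 2) - 1)*6)/(1/6 + 5) = ((2 - 1)*6)/(⅙ + 5) = (1*6)/(31/6) = 6*(6/31) = 36/31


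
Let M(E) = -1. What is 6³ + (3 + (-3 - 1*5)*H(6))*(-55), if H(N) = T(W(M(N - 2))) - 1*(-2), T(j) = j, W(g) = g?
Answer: 491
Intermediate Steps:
H(N) = 1 (H(N) = -1 - 1*(-2) = -1 + 2 = 1)
6³ + (3 + (-3 - 1*5)*H(6))*(-55) = 6³ + (3 + (-3 - 1*5)*1)*(-55) = 216 + (3 + (-3 - 5)*1)*(-55) = 216 + (3 - 8*1)*(-55) = 216 + (3 - 8)*(-55) = 216 - 5*(-55) = 216 + 275 = 491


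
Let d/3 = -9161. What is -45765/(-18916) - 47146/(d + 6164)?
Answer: 1867477771/403270204 ≈ 4.6308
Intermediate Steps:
d = -27483 (d = 3*(-9161) = -27483)
-45765/(-18916) - 47146/(d + 6164) = -45765/(-18916) - 47146/(-27483 + 6164) = -45765*(-1/18916) - 47146/(-21319) = 45765/18916 - 47146*(-1/21319) = 45765/18916 + 47146/21319 = 1867477771/403270204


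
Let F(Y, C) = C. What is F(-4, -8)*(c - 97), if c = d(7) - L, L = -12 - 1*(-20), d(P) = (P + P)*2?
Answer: 616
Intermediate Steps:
d(P) = 4*P (d(P) = (2*P)*2 = 4*P)
L = 8 (L = -12 + 20 = 8)
c = 20 (c = 4*7 - 1*8 = 28 - 8 = 20)
F(-4, -8)*(c - 97) = -8*(20 - 97) = -8*(-77) = 616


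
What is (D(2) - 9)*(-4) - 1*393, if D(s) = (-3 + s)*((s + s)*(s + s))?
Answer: -293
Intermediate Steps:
D(s) = 4*s²*(-3 + s) (D(s) = (-3 + s)*((2*s)*(2*s)) = (-3 + s)*(4*s²) = 4*s²*(-3 + s))
(D(2) - 9)*(-4) - 1*393 = (4*2²*(-3 + 2) - 9)*(-4) - 1*393 = (4*4*(-1) - 9)*(-4) - 393 = (-16 - 9)*(-4) - 393 = -25*(-4) - 393 = 100 - 393 = -293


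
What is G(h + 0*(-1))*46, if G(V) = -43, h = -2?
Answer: -1978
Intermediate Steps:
G(h + 0*(-1))*46 = -43*46 = -1978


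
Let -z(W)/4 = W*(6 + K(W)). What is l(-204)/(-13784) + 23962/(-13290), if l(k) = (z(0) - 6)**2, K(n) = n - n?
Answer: -41346331/22898670 ≈ -1.8056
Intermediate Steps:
K(n) = 0
z(W) = -24*W (z(W) = -4*W*(6 + 0) = -4*W*6 = -24*W)
l(k) = 36 (l(k) = (-24*0 - 6)**2 = (0 - 6)**2 = (-6)**2 = 36)
l(-204)/(-13784) + 23962/(-13290) = 36/(-13784) + 23962/(-13290) = 36*(-1/13784) + 23962*(-1/13290) = -9/3446 - 11981/6645 = -41346331/22898670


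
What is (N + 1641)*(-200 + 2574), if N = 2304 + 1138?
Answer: 12067042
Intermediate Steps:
N = 3442
(N + 1641)*(-200 + 2574) = (3442 + 1641)*(-200 + 2574) = 5083*2374 = 12067042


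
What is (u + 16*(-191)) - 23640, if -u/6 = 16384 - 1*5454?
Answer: -92276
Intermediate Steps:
u = -65580 (u = -6*(16384 - 1*5454) = -6*(16384 - 5454) = -6*10930 = -65580)
(u + 16*(-191)) - 23640 = (-65580 + 16*(-191)) - 23640 = (-65580 - 3056) - 23640 = -68636 - 23640 = -92276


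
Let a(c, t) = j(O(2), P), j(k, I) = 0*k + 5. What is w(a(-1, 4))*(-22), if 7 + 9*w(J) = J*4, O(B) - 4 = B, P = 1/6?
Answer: -286/9 ≈ -31.778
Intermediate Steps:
P = ⅙ ≈ 0.16667
O(B) = 4 + B
j(k, I) = 5 (j(k, I) = 0 + 5 = 5)
a(c, t) = 5
w(J) = -7/9 + 4*J/9 (w(J) = -7/9 + (J*4)/9 = -7/9 + (4*J)/9 = -7/9 + 4*J/9)
w(a(-1, 4))*(-22) = (-7/9 + (4/9)*5)*(-22) = (-7/9 + 20/9)*(-22) = (13/9)*(-22) = -286/9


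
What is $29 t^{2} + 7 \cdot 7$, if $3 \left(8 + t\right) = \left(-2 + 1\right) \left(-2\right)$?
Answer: $\frac{14477}{9} \approx 1608.6$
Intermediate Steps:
$t = - \frac{22}{3}$ ($t = -8 + \frac{\left(-2 + 1\right) \left(-2\right)}{3} = -8 + \frac{\left(-1\right) \left(-2\right)}{3} = -8 + \frac{1}{3} \cdot 2 = -8 + \frac{2}{3} = - \frac{22}{3} \approx -7.3333$)
$29 t^{2} + 7 \cdot 7 = 29 \left(- \frac{22}{3}\right)^{2} + 7 \cdot 7 = 29 \cdot \frac{484}{9} + 49 = \frac{14036}{9} + 49 = \frac{14477}{9}$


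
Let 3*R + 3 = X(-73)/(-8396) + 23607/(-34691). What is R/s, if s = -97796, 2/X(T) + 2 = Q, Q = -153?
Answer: 83080064509/6622672787144520 ≈ 1.2545e-5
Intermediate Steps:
X(T) = -2/155 (X(T) = 2/(-2 - 153) = 2/(-155) = 2*(-1/155) = -2/155)
R = -83080064509/67719260370 (R = -1 + (-2/155/(-8396) + 23607/(-34691))/3 = -1 + (-2/155*(-1/8396) + 23607*(-1/34691))/3 = -1 + (1/650690 - 23607/34691)/3 = -1 + (⅓)*(-15360804139/22573086790) = -1 - 15360804139/67719260370 = -83080064509/67719260370 ≈ -1.2268)
R/s = -83080064509/67719260370/(-97796) = -83080064509/67719260370*(-1/97796) = 83080064509/6622672787144520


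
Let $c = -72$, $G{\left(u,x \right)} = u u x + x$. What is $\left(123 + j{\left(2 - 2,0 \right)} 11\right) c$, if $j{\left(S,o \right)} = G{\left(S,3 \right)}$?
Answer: $-11232$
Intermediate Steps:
$G{\left(u,x \right)} = x + x u^{2}$ ($G{\left(u,x \right)} = u^{2} x + x = x u^{2} + x = x + x u^{2}$)
$j{\left(S,o \right)} = 3 + 3 S^{2}$ ($j{\left(S,o \right)} = 3 \left(1 + S^{2}\right) = 3 + 3 S^{2}$)
$\left(123 + j{\left(2 - 2,0 \right)} 11\right) c = \left(123 + \left(3 + 3 \left(2 - 2\right)^{2}\right) 11\right) \left(-72\right) = \left(123 + \left(3 + 3 \cdot 0^{2}\right) 11\right) \left(-72\right) = \left(123 + \left(3 + 3 \cdot 0\right) 11\right) \left(-72\right) = \left(123 + \left(3 + 0\right) 11\right) \left(-72\right) = \left(123 + 3 \cdot 11\right) \left(-72\right) = \left(123 + 33\right) \left(-72\right) = 156 \left(-72\right) = -11232$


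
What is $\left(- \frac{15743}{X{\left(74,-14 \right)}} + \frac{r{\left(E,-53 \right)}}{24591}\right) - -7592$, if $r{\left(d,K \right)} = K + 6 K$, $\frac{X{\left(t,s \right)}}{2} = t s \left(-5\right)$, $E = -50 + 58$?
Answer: $\frac{39464650903}{5199240} \approx 7590.5$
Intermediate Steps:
$E = 8$
$X{\left(t,s \right)} = - 10 s t$ ($X{\left(t,s \right)} = 2 t s \left(-5\right) = 2 s t \left(-5\right) = 2 \left(- 5 s t\right) = - 10 s t$)
$r{\left(d,K \right)} = 7 K$
$\left(- \frac{15743}{X{\left(74,-14 \right)}} + \frac{r{\left(E,-53 \right)}}{24591}\right) - -7592 = \left(- \frac{15743}{\left(-10\right) \left(-14\right) 74} + \frac{7 \left(-53\right)}{24591}\right) - -7592 = \left(- \frac{15743}{10360} - \frac{53}{3513}\right) + 7592 = \left(\left(-15743\right) \frac{1}{10360} - \frac{53}{3513}\right) + 7592 = \left(- \frac{2249}{1480} - \frac{53}{3513}\right) + 7592 = - \frac{7979177}{5199240} + 7592 = \frac{39464650903}{5199240}$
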